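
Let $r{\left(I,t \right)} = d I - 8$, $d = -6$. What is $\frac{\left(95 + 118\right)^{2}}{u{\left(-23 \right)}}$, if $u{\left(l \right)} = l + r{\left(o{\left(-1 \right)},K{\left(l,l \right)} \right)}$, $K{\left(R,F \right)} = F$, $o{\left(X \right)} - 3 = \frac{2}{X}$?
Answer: $- \frac{45369}{37} \approx -1226.2$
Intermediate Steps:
$o{\left(X \right)} = 3 + \frac{2}{X}$
$r{\left(I,t \right)} = -8 - 6 I$ ($r{\left(I,t \right)} = - 6 I - 8 = -8 - 6 I$)
$u{\left(l \right)} = -14 + l$ ($u{\left(l \right)} = l - \left(8 + 6 \left(3 + \frac{2}{-1}\right)\right) = l - \left(8 + 6 \left(3 + 2 \left(-1\right)\right)\right) = l - \left(8 + 6 \left(3 - 2\right)\right) = l - 14 = -14 + l$)
$\frac{\left(95 + 118\right)^{2}}{u{\left(-23 \right)}} = \frac{\left(95 + 118\right)^{2}}{-14 - 23} = \frac{213^{2}}{-37} = 45369 \left(- \frac{1}{37}\right) = - \frac{45369}{37}$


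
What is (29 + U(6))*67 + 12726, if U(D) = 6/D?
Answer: 14736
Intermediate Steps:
(29 + U(6))*67 + 12726 = (29 + 6/6)*67 + 12726 = (29 + 6*(⅙))*67 + 12726 = (29 + 1)*67 + 12726 = 30*67 + 12726 = 2010 + 12726 = 14736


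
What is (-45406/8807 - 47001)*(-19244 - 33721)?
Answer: 21926620876545/8807 ≈ 2.4897e+9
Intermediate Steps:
(-45406/8807 - 47001)*(-19244 - 33721) = (-45406*1/8807 - 47001)*(-52965) = (-45406/8807 - 47001)*(-52965) = -413983213/8807*(-52965) = 21926620876545/8807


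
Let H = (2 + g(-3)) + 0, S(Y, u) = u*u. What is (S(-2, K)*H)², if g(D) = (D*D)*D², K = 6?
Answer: 8928144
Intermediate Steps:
S(Y, u) = u²
g(D) = D⁴ (g(D) = D²*D² = D⁴)
H = 83 (H = (2 + (-3)⁴) + 0 = (2 + 81) + 0 = 83 + 0 = 83)
(S(-2, K)*H)² = (6²*83)² = (36*83)² = 2988² = 8928144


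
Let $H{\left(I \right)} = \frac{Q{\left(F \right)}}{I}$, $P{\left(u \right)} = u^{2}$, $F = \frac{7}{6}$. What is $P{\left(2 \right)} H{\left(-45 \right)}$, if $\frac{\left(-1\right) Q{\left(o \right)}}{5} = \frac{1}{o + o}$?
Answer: $\frac{4}{21} \approx 0.19048$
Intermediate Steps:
$F = \frac{7}{6}$ ($F = 7 \cdot \frac{1}{6} = \frac{7}{6} \approx 1.1667$)
$Q{\left(o \right)} = - \frac{5}{2 o}$ ($Q{\left(o \right)} = - \frac{5}{o + o} = - \frac{5}{2 o}$)
$H{\left(I \right)} = - \frac{15}{7 I}$ ($H{\left(I \right)} = \frac{\left(- \frac{5}{2}\right) \frac{1}{\frac{7}{6}}}{I} = \frac{\left(- \frac{5}{2}\right) \frac{6}{7}}{I} = - \frac{15}{7 I}$)
$P{\left(2 \right)} H{\left(-45 \right)} = 2^{2} \left(- \frac{15}{7 \left(-45\right)}\right) = 4 \left(\left(- \frac{15}{7}\right) \left(- \frac{1}{45}\right)\right) = 4 \cdot \frac{1}{21} = \frac{4}{21}$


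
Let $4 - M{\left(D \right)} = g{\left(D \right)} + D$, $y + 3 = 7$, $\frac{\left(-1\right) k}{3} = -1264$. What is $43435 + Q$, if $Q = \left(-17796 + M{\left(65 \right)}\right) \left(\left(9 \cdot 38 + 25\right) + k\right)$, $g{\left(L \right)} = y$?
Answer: $-74240464$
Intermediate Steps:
$k = 3792$ ($k = \left(-3\right) \left(-1264\right) = 3792$)
$y = 4$ ($y = -3 + 7 = 4$)
$g{\left(L \right)} = 4$
$M{\left(D \right)} = - D$ ($M{\left(D \right)} = 4 - \left(4 + D\right) = - D$)
$Q = -74283899$ ($Q = \left(-17796 - 65\right) \left(\left(9 \cdot 38 + 25\right) + 3792\right) = \left(-17796 - 65\right) \left(\left(342 + 25\right) + 3792\right) = - 17861 \left(367 + 3792\right) = \left(-17861\right) 4159 = -74283899$)
$43435 + Q = 43435 - 74283899 = -74240464$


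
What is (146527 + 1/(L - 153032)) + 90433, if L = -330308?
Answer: 114532246399/483340 ≈ 2.3696e+5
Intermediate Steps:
(146527 + 1/(L - 153032)) + 90433 = (146527 + 1/(-330308 - 153032)) + 90433 = (146527 + 1/(-483340)) + 90433 = (146527 - 1/483340) + 90433 = 70822360179/483340 + 90433 = 114532246399/483340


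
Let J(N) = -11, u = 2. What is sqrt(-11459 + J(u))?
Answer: I*sqrt(11470) ≈ 107.1*I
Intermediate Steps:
sqrt(-11459 + J(u)) = sqrt(-11459 - 11) = sqrt(-11470) = I*sqrt(11470)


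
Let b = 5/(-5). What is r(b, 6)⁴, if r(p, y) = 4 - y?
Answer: 16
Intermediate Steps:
b = -1 (b = 5*(-⅕) = -1)
r(b, 6)⁴ = (4 - 1*6)⁴ = (4 - 6)⁴ = (-2)⁴ = 16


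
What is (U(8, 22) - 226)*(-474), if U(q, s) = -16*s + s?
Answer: 263544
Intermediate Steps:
U(q, s) = -15*s
(U(8, 22) - 226)*(-474) = (-15*22 - 226)*(-474) = (-330 - 226)*(-474) = -556*(-474) = 263544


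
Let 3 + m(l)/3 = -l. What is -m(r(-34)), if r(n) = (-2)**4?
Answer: 57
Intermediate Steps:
r(n) = 16
m(l) = -9 - 3*l (m(l) = -9 + 3*(-l) = -9 - 3*l)
-m(r(-34)) = -(-9 - 3*16) = -(-9 - 48) = -1*(-57) = 57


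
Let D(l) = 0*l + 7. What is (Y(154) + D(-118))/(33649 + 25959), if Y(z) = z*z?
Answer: 23723/59608 ≈ 0.39798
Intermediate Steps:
D(l) = 7 (D(l) = 0 + 7 = 7)
Y(z) = z²
(Y(154) + D(-118))/(33649 + 25959) = (154² + 7)/(33649 + 25959) = (23716 + 7)/59608 = 23723*(1/59608) = 23723/59608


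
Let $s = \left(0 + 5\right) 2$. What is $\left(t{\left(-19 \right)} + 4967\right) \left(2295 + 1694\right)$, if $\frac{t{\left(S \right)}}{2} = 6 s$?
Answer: $20292043$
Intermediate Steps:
$s = 10$ ($s = 5 \cdot 2 = 10$)
$t{\left(S \right)} = 120$ ($t{\left(S \right)} = 2 \cdot 6 \cdot 10 = 2 \cdot 60 = 120$)
$\left(t{\left(-19 \right)} + 4967\right) \left(2295 + 1694\right) = \left(120 + 4967\right) \left(2295 + 1694\right) = 5087 \cdot 3989 = 20292043$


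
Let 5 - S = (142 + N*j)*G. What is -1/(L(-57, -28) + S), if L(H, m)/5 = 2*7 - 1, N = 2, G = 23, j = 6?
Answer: 1/3472 ≈ 0.00028802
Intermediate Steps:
L(H, m) = 65 (L(H, m) = 5*(2*7 - 1) = 5*(14 - 1) = 5*13 = 65)
S = -3537 (S = 5 - (142 + 2*6)*23 = 5 - (142 + 12)*23 = 5 - 154*23 = 5 - 1*3542 = 5 - 3542 = -3537)
-1/(L(-57, -28) + S) = -1/(65 - 3537) = -1/(-3472) = -1*(-1/3472) = 1/3472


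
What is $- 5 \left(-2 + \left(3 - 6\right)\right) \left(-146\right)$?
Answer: $-3650$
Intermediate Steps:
$- 5 \left(-2 + \left(3 - 6\right)\right) \left(-146\right) = - 5 \left(-2 - 3\right) \left(-146\right) = \left(-5\right) \left(-5\right) \left(-146\right) = 25 \left(-146\right) = -3650$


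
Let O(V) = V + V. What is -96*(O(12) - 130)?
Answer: 10176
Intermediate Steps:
O(V) = 2*V
-96*(O(12) - 130) = -96*(2*12 - 130) = -96*(24 - 130) = -96*(-106) = 10176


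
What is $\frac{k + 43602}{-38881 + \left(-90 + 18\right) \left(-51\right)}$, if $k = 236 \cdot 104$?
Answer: $- \frac{68146}{35209} \approx -1.9355$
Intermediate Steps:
$k = 24544$
$\frac{k + 43602}{-38881 + \left(-90 + 18\right) \left(-51\right)} = \frac{24544 + 43602}{-38881 + \left(-90 + 18\right) \left(-51\right)} = \frac{68146}{-38881 - -3672} = \frac{68146}{-38881 + 3672} = \frac{68146}{-35209} = 68146 \left(- \frac{1}{35209}\right) = - \frac{68146}{35209}$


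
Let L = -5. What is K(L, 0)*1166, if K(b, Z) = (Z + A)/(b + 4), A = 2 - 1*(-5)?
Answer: -8162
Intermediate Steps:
A = 7 (A = 2 + 5 = 7)
K(b, Z) = (7 + Z)/(4 + b) (K(b, Z) = (Z + 7)/(b + 4) = (7 + Z)/(4 + b))
K(L, 0)*1166 = ((7 + 0)/(4 - 5))*1166 = (7/(-1))*1166 = -1*7*1166 = -7*1166 = -8162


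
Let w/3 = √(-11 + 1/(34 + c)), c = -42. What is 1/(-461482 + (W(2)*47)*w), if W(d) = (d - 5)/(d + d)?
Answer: -59069696/27259617374153 + 3384*I*√178/27259617374153 ≈ -2.1669e-6 + 1.6562e-9*I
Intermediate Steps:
W(d) = (-5 + d)/(2*d) (W(d) = (-5 + d)/((2*d)) = (-5 + d)*(1/(2*d)) = (-5 + d)/(2*d))
w = 3*I*√178/4 (w = 3*√(-11 + 1/(34 - 42)) = 3*√(-11 + 1/(-8)) = 3*√(-11 - ⅛) = 3*√(-89/8) = 3*(I*√178/4) = 3*I*√178/4 ≈ 10.006*I)
1/(-461482 + (W(2)*47)*w) = 1/(-461482 + (((½)*(-5 + 2)/2)*47)*(3*I*√178/4)) = 1/(-461482 + (((½)*(½)*(-3))*47)*(3*I*√178/4)) = 1/(-461482 + (-¾*47)*(3*I*√178/4)) = 1/(-461482 - 423*I*√178/16)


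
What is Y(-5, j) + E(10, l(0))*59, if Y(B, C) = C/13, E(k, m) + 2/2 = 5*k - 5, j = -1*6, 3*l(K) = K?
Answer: 33742/13 ≈ 2595.5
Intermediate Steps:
l(K) = K/3
j = -6
E(k, m) = -6 + 5*k (E(k, m) = -1 + (5*k - 5) = -1 + (-5 + 5*k) = -6 + 5*k)
Y(B, C) = C/13 (Y(B, C) = C*(1/13) = C/13)
Y(-5, j) + E(10, l(0))*59 = (1/13)*(-6) + (-6 + 5*10)*59 = -6/13 + (-6 + 50)*59 = -6/13 + 44*59 = -6/13 + 2596 = 33742/13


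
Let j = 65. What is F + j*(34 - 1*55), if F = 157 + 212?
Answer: -996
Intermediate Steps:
F = 369
F + j*(34 - 1*55) = 369 + 65*(34 - 1*55) = 369 + 65*(34 - 55) = 369 + 65*(-21) = 369 - 1365 = -996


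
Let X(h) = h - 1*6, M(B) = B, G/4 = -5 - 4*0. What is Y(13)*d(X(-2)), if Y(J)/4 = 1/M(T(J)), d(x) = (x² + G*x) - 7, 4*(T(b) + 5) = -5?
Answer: -3472/25 ≈ -138.88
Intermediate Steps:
T(b) = -25/4 (T(b) = -5 + (¼)*(-5) = -5 - 5/4 = -25/4)
G = -20 (G = 4*(-5 - 4*0) = 4*(-5 + 0) = 4*(-5) = -20)
X(h) = -6 + h (X(h) = h - 6 = -6 + h)
d(x) = -7 + x² - 20*x (d(x) = (x² - 20*x) - 7 = -7 + x² - 20*x)
Y(J) = -16/25 (Y(J) = 4/(-25/4) = 4*(-4/25) = -16/25)
Y(13)*d(X(-2)) = -16*(-7 + (-6 - 2)² - 20*(-6 - 2))/25 = -16*(-7 + (-8)² - 20*(-8))/25 = -16*(-7 + 64 + 160)/25 = -16/25*217 = -3472/25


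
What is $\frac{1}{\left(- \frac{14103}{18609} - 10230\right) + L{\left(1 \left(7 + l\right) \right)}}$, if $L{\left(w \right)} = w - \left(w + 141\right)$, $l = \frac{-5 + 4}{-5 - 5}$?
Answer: $- \frac{6203}{64336014} \approx -9.6416 \cdot 10^{-5}$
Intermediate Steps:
$l = \frac{1}{10}$ ($l = - \frac{1}{-10} = \left(-1\right) \left(- \frac{1}{10}\right) = \frac{1}{10} \approx 0.1$)
$L{\left(w \right)} = -141$ ($L{\left(w \right)} = w - \left(141 + w\right) = -141$)
$\frac{1}{\left(- \frac{14103}{18609} - 10230\right) + L{\left(1 \left(7 + l\right) \right)}} = \frac{1}{\left(- \frac{14103}{18609} - 10230\right) - 141} = \frac{1}{\left(\left(-14103\right) \frac{1}{18609} - 10230\right) - 141} = \frac{1}{\left(- \frac{4701}{6203} - 10230\right) - 141} = \frac{1}{- \frac{63461391}{6203} - 141} = \frac{1}{- \frac{64336014}{6203}} = - \frac{6203}{64336014}$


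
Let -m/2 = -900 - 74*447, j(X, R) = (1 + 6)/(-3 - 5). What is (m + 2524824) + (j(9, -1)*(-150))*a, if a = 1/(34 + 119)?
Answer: 528927295/204 ≈ 2.5928e+6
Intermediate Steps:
a = 1/153 ≈ 0.0065359
j(X, R) = -7/8 (j(X, R) = 7/(-8) = 7*(-⅛) = -7/8)
m = 67956 (m = -2*(-900 - 74*447) = -2*(-900 - 33078) = -2*(-33978) = 67956)
(m + 2524824) + (j(9, -1)*(-150))*a = (67956 + 2524824) - 7/8*(-150)*(1/153) = 2592780 + (525/4)*(1/153) = 2592780 + 175/204 = 528927295/204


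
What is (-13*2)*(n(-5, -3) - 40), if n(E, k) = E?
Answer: 1170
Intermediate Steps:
(-13*2)*(n(-5, -3) - 40) = (-13*2)*(-5 - 40) = -26*(-45) = 1170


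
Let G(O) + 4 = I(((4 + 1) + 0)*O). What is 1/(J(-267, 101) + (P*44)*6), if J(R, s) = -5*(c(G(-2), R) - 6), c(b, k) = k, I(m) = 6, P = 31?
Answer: 1/9549 ≈ 0.00010472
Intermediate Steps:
G(O) = 2 (G(O) = -4 + 6 = 2)
J(R, s) = 30 - 5*R (J(R, s) = -5*(R - 6) = -5*(-6 + R) = 30 - 5*R)
1/(J(-267, 101) + (P*44)*6) = 1/((30 - 5*(-267)) + (31*44)*6) = 1/((30 + 1335) + 1364*6) = 1/(1365 + 8184) = 1/9549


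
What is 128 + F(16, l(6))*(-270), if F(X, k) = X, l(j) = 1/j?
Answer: -4192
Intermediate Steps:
l(j) = 1/j
128 + F(16, l(6))*(-270) = 128 + 16*(-270) = 128 - 4320 = -4192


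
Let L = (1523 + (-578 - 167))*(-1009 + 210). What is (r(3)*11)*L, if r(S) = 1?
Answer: -6837842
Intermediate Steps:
L = -621622 (L = (1523 - 745)*(-799) = 778*(-799) = -621622)
(r(3)*11)*L = (1*11)*(-621622) = 11*(-621622) = -6837842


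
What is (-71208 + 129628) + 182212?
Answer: 240632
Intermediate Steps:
(-71208 + 129628) + 182212 = 58420 + 182212 = 240632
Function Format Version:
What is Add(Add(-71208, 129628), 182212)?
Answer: 240632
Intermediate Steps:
Add(Add(-71208, 129628), 182212) = Add(58420, 182212) = 240632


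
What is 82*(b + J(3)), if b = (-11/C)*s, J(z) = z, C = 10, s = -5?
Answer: 697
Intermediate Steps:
b = 11/2 (b = -11/10*(-5) = 11/2 ≈ 5.5000)
82*(b + J(3)) = 82*(11/2 + 3) = 82*(17/2) = 697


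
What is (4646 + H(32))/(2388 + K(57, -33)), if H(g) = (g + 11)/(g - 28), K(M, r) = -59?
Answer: 18627/9316 ≈ 1.9995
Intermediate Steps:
H(g) = (11 + g)/(-28 + g)
(4646 + H(32))/(2388 + K(57, -33)) = (4646 + (11 + 32)/(-28 + 32))/(2388 - 59) = (4646 + 43/4)/2329 = (4646 + (1/4)*43)*(1/2329) = (4646 + 43/4)*(1/2329) = (18627/4)*(1/2329) = 18627/9316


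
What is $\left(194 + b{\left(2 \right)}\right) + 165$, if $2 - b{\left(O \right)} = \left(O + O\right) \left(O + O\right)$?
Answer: $345$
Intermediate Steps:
$b{\left(O \right)} = 2 - 4 O^{2}$ ($b{\left(O \right)} = 2 - \left(O + O\right) \left(O + O\right) = 2 - 2 O 2 O = 2 - 4 O^{2}$)
$\left(194 + b{\left(2 \right)}\right) + 165 = \left(194 + \left(2 - 4 \cdot 2^{2}\right)\right) + 165 = \left(194 + \left(2 - 16\right)\right) + 165 = \left(194 - 14\right) + 165 = 180 + 165 = 345$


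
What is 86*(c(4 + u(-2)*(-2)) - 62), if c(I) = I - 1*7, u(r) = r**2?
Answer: -6278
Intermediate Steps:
c(I) = -7 + I (c(I) = I - 7 = -7 + I)
86*(c(4 + u(-2)*(-2)) - 62) = 86*((-7 + (4 + (-2)**2*(-2))) - 62) = 86*((-7 + (4 + 4*(-2))) - 62) = 86*((-7 + (4 - 8)) - 62) = 86*((-7 - 4) - 62) = 86*(-11 - 62) = 86*(-73) = -6278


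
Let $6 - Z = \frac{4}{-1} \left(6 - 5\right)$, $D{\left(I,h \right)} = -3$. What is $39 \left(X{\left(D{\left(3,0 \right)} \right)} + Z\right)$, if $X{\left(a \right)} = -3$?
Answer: $273$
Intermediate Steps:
$Z = 10$ ($Z = 6 - \frac{4}{-1} \left(6 - 5\right) = 6 - 4 \left(-1\right) 1 = 6 - \left(-4\right) 1 = 6 - -4 = 6 + 4 = 10$)
$39 \left(X{\left(D{\left(3,0 \right)} \right)} + Z\right) = 39 \left(-3 + 10\right) = 39 \cdot 7 = 273$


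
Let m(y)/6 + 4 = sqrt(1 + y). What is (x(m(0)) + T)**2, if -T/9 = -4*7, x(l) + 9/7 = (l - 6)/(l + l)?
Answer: 27867841/441 ≈ 63192.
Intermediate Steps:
m(y) = -24 + 6*sqrt(1 + y)
x(l) = -9/7 + (-6 + l)/(2*l) (x(l) = -9/7 + (l - 6)/(l + l) = -9/7 + (-6 + l)/((2*l)) = -9/7 + (-6 + l)*(1/(2*l)) = -9/7 + (-6 + l)/(2*l))
T = 252 (T = -(-36)*7 = -9*(-28) = 252)
(x(m(0)) + T)**2 = ((-11/14 - 3/(-24 + 6*sqrt(1 + 0))) + 252)**2 = ((-11/14 - 3/(-24 + 6*sqrt(1))) + 252)**2 = ((-11/14 - 3/(-24 + 6*1)) + 252)**2 = ((-11/14 - 3/(-24 + 6)) + 252)**2 = ((-11/14 - 3/(-18)) + 252)**2 = ((-11/14 - 3*(-1/18)) + 252)**2 = ((-11/14 + 1/6) + 252)**2 = (-13/21 + 252)**2 = (5279/21)**2 = 27867841/441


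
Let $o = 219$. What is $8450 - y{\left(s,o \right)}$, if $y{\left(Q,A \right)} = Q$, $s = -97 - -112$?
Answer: $8435$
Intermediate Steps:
$s = 15$ ($s = -97 + 112 = 15$)
$8450 - y{\left(s,o \right)} = 8450 - 15 = 8435$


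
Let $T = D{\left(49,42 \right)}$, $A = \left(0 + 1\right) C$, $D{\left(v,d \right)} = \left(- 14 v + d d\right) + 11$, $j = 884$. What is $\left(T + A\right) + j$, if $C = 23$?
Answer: $1996$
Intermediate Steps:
$D{\left(v,d \right)} = 11 + d^{2} - 14 v$ ($D{\left(v,d \right)} = \left(- 14 v + d^{2}\right) + 11 = \left(d^{2} - 14 v\right) + 11 = 11 + d^{2} - 14 v$)
$A = 23$ ($A = \left(0 + 1\right) 23 = 1 \cdot 23 = 23$)
$T = 1089$ ($T = 11 + 42^{2} - 686 = 11 + 1764 - 686 = 1089$)
$\left(T + A\right) + j = \left(1089 + 23\right) + 884 = 1112 + 884 = 1996$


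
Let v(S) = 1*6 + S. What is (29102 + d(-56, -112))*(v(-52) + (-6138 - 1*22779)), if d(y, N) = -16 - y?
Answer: -844039746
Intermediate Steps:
v(S) = 6 + S
(29102 + d(-56, -112))*(v(-52) + (-6138 - 1*22779)) = (29102 + (-16 - 1*(-56)))*((6 - 52) + (-6138 - 1*22779)) = (29102 + (-16 + 56))*(-46 + (-6138 - 22779)) = (29102 + 40)*(-46 - 28917) = 29142*(-28963) = -844039746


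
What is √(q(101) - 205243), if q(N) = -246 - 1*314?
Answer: 3*I*√22867 ≈ 453.66*I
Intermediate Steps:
q(N) = -560 (q(N) = -246 - 314 = -560)
√(q(101) - 205243) = √(-560 - 205243) = √(-205803) = 3*I*√22867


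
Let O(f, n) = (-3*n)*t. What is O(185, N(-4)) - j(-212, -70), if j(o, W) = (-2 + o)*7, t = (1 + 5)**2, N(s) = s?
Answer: 1930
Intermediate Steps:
t = 36 (t = 6**2 = 36)
O(f, n) = -108*n (O(f, n) = -3*n*36 = -108*n)
j(o, W) = -14 + 7*o
O(185, N(-4)) - j(-212, -70) = -108*(-4) - (-14 + 7*(-212)) = 432 - (-14 - 1484) = 432 - 1*(-1498) = 432 + 1498 = 1930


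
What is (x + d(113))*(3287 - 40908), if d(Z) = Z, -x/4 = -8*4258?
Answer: -5130338149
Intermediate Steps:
x = 136256 (x = -(-32)*4258 = -4*(-34064) = 136256)
(x + d(113))*(3287 - 40908) = (136256 + 113)*(3287 - 40908) = 136369*(-37621) = -5130338149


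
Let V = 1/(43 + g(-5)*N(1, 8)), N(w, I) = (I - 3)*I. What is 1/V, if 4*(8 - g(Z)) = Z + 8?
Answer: 333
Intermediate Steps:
g(Z) = 6 - Z/4 (g(Z) = 8 - (Z + 8)/4 = 8 - (8 + Z)/4 = 8 + (-2 - Z/4) = 6 - Z/4)
N(w, I) = I*(-3 + I) (N(w, I) = (-3 + I)*I = I*(-3 + I))
V = 1/333 (V = 1/(43 + (6 - 1/4*(-5))*(8*(-3 + 8))) = 1/(43 + (6 + 5/4)*(8*5)) = 1/(43 + (29/4)*40) = 1/(43 + 290) = 1/333 ≈ 0.0030030)
1/V = 1/(1/333) = 333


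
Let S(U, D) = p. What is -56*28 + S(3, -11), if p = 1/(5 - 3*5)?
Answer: -15681/10 ≈ -1568.1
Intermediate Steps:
p = -⅒ (p = 1/(5 - 15) = 1/(-10) = -⅒ ≈ -0.10000)
S(U, D) = -⅒
-56*28 + S(3, -11) = -56*28 - ⅒ = -1568 - ⅒ = -15681/10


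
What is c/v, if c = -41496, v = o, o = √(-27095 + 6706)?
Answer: 41496*I*√20389/20389 ≈ 290.61*I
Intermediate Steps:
o = I*√20389 (o = √(-20389) = I*√20389 ≈ 142.79*I)
v = I*√20389 ≈ 142.79*I
c/v = -41496*(-I*√20389/20389) = -(-41496)*I*√20389/20389 = 41496*I*√20389/20389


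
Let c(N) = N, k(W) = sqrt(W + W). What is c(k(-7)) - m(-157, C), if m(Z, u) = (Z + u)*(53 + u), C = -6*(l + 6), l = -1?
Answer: 4301 + I*sqrt(14) ≈ 4301.0 + 3.7417*I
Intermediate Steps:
C = -30 (C = -6*(-1 + 6) = -6*5 = -30)
m(Z, u) = (53 + u)*(Z + u)
k(W) = sqrt(2)*sqrt(W) (k(W) = sqrt(2*W) = sqrt(2)*sqrt(W))
c(k(-7)) - m(-157, C) = sqrt(2)*sqrt(-7) - ((-30)**2 + 53*(-157) + 53*(-30) - 157*(-30)) = sqrt(2)*(I*sqrt(7)) - (900 - 8321 - 1590 + 4710) = I*sqrt(14) - 1*(-4301) = I*sqrt(14) + 4301 = 4301 + I*sqrt(14)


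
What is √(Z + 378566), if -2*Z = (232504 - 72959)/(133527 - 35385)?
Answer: √3646283917284129/98142 ≈ 615.28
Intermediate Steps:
Z = -159545/196284 (Z = -(232504 - 72959)/(2*(133527 - 35385)) = -159545/(2*98142) = -½*159545/98142 = -159545/196284 ≈ -0.81283)
√(Z + 378566) = √(-159545/196284 + 378566) = √(74306289199/196284) = √3646283917284129/98142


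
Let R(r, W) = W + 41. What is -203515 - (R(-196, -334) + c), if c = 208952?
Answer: -412174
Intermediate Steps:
R(r, W) = 41 + W
-203515 - (R(-196, -334) + c) = -203515 - ((41 - 334) + 208952) = -203515 - (-293 + 208952) = -203515 - 1*208659 = -203515 - 208659 = -412174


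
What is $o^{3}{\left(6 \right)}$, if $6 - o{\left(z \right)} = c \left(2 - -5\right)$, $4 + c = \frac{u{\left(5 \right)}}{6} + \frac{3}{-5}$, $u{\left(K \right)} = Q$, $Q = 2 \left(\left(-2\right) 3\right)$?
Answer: $\frac{17779581}{125} \approx 1.4224 \cdot 10^{5}$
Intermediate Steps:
$Q = -12$ ($Q = 2 \left(-6\right) = -12$)
$u{\left(K \right)} = -12$
$c = - \frac{33}{5}$ ($c = -4 + \left(- \frac{12}{6} + \frac{3}{-5}\right) = -4 + \left(\left(-12\right) \frac{1}{6} + 3 \left(- \frac{1}{5}\right)\right) = -4 - \frac{13}{5} = - \frac{33}{5} \approx -6.6$)
$o{\left(z \right)} = \frac{261}{5}$ ($o{\left(z \right)} = 6 - - \frac{33 \left(2 - -5\right)}{5} = 6 - - \frac{33 \left(2 + 5\right)}{5} = 6 - \left(- \frac{33}{5}\right) 7 = 6 - - \frac{231}{5} = 6 + \frac{231}{5} = \frac{261}{5}$)
$o^{3}{\left(6 \right)} = \left(\frac{261}{5}\right)^{3} = \frac{17779581}{125}$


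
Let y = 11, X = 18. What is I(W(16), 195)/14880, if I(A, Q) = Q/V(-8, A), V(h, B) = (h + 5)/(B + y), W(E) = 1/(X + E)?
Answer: -1625/33728 ≈ -0.048180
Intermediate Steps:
W(E) = 1/(18 + E)
V(h, B) = (5 + h)/(11 + B) (V(h, B) = (h + 5)/(B + 11) = (5 + h)/(11 + B))
I(A, Q) = Q*(-11/3 - A/3) (I(A, Q) = Q/(((5 - 8)/(11 + A))) = Q/((-3/(11 + A))) = Q*(-11/3 - A/3))
I(W(16), 195)/14880 = ((⅓)*195*(-11 - 1/(18 + 16)))/14880 = ((⅓)*195*(-11 - 1/34))*(1/14880) = ((⅓)*195*(-375/34))*(1/14880) = -24375/34*1/14880 = -1625/33728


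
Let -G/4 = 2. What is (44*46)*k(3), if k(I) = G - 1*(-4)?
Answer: -8096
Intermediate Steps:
G = -8 (G = -4*2 = -8)
k(I) = -4 (k(I) = -8 - 1*(-4) = -8 + 4 = -4)
(44*46)*k(3) = (44*46)*(-4) = 2024*(-4) = -8096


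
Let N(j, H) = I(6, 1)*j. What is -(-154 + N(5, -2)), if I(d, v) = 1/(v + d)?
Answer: 1073/7 ≈ 153.29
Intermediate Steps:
I(d, v) = 1/(d + v)
N(j, H) = j/7 (N(j, H) = j/(6 + 1) = j/7)
-(-154 + N(5, -2)) = -(-154 + (⅐)*5) = -(-154 + 5/7) = -1*(-1073/7) = 1073/7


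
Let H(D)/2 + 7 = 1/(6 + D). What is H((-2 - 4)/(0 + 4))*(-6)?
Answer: 244/3 ≈ 81.333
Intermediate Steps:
H(D) = -14 + 2/(6 + D)
H((-2 - 4)/(0 + 4))*(-6) = (2*(-41 - 7*(-2 - 4)/(0 + 4))/(6 + (-2 - 4)/(0 + 4)))*(-6) = (2*(-41 - (-42)/4)/(6 - 6/4))*(-6) = (2*(-41 - (-42)/4)/(6 - 6*1/4))*(-6) = (2*(-41 - 7*(-3/2))/(6 - 3/2))*(-6) = (2*(-41 + 21/2)/(9/2))*(-6) = (2*(2/9)*(-61/2))*(-6) = -122/9*(-6) = 244/3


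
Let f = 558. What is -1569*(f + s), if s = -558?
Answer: 0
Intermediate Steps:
-1569*(f + s) = -1569*(558 - 558) = -1569*0 = 0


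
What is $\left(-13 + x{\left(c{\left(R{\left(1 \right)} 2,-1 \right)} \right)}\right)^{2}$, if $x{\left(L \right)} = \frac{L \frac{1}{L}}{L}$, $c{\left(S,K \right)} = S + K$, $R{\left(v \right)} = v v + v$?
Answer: $\frac{1444}{9} \approx 160.44$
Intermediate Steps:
$R{\left(v \right)} = v + v^{2}$ ($R{\left(v \right)} = v^{2} + v = v + v^{2}$)
$c{\left(S,K \right)} = K + S$
$x{\left(L \right)} = \frac{1}{L}$ ($x{\left(L \right)} = 1 \frac{1}{L} = \frac{1}{L}$)
$\left(-13 + x{\left(c{\left(R{\left(1 \right)} 2,-1 \right)} \right)}\right)^{2} = \left(-13 + \frac{1}{-1 + 1 \left(1 + 1\right) 2}\right)^{2} = \left(-13 + \frac{1}{-1 + 1 \cdot 2 \cdot 2}\right)^{2} = \left(-13 + \frac{1}{-1 + 2 \cdot 2}\right)^{2} = \left(-13 + \frac{1}{-1 + 4}\right)^{2} = \left(-13 + \frac{1}{3}\right)^{2} = \left(- \frac{38}{3}\right)^{2} = \frac{1444}{9}$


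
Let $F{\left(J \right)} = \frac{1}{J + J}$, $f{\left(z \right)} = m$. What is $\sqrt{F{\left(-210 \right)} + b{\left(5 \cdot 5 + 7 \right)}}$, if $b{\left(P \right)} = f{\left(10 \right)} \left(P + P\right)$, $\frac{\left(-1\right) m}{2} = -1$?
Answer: $\frac{\sqrt{5644695}}{210} \approx 11.314$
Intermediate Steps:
$m = 2$ ($m = \left(-2\right) \left(-1\right) = 2$)
$f{\left(z \right)} = 2$
$F{\left(J \right)} = \frac{1}{2 J}$
$b{\left(P \right)} = 4 P$ ($b{\left(P \right)} = 2 \left(P + P\right) = 2 \cdot 2 P = 4 P$)
$\sqrt{F{\left(-210 \right)} + b{\left(5 \cdot 5 + 7 \right)}} = \sqrt{\frac{1}{2 \left(-210\right)} + 4 \left(5 \cdot 5 + 7\right)} = \sqrt{\frac{1}{2} \left(- \frac{1}{210}\right) + 4 \left(25 + 7\right)} = \sqrt{- \frac{1}{420} + 4 \cdot 32} = \sqrt{- \frac{1}{420} + 128} = \sqrt{\frac{53759}{420}} = \frac{\sqrt{5644695}}{210}$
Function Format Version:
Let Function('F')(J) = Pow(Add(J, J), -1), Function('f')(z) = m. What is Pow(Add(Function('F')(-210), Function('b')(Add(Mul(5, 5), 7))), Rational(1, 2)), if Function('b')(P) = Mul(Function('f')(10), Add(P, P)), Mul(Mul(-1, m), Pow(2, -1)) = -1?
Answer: Mul(Rational(1, 210), Pow(5644695, Rational(1, 2))) ≈ 11.314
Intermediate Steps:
m = 2 (m = Mul(-2, -1) = 2)
Function('f')(z) = 2
Function('F')(J) = Mul(Rational(1, 2), Pow(J, -1)) (Function('F')(J) = Pow(Mul(2, J), -1) = Mul(Rational(1, 2), Pow(J, -1)))
Function('b')(P) = Mul(4, P) (Function('b')(P) = Mul(2, Add(P, P)) = Mul(2, Mul(2, P)) = Mul(4, P))
Pow(Add(Function('F')(-210), Function('b')(Add(Mul(5, 5), 7))), Rational(1, 2)) = Pow(Add(Mul(Rational(1, 2), Pow(-210, -1)), Mul(4, Add(Mul(5, 5), 7))), Rational(1, 2)) = Pow(Add(Mul(Rational(1, 2), Rational(-1, 210)), Mul(4, Add(25, 7))), Rational(1, 2)) = Pow(Add(Rational(-1, 420), Mul(4, 32)), Rational(1, 2)) = Pow(Add(Rational(-1, 420), 128), Rational(1, 2)) = Pow(Rational(53759, 420), Rational(1, 2)) = Mul(Rational(1, 210), Pow(5644695, Rational(1, 2)))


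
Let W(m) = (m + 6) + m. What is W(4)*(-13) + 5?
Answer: -177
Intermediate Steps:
W(m) = 6 + 2*m (W(m) = (6 + m) + m = 6 + 2*m)
W(4)*(-13) + 5 = (6 + 2*4)*(-13) + 5 = (6 + 8)*(-13) + 5 = 14*(-13) + 5 = -182 + 5 = -177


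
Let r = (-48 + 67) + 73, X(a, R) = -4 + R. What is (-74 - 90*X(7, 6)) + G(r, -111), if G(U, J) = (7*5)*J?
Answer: -4139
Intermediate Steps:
r = 92 (r = 19 + 73 = 92)
G(U, J) = 35*J
(-74 - 90*X(7, 6)) + G(r, -111) = (-74 - 90*(-4 + 6)) + 35*(-111) = (-74 - 90*2) - 3885 = (-74 - 180) - 3885 = -254 - 3885 = -4139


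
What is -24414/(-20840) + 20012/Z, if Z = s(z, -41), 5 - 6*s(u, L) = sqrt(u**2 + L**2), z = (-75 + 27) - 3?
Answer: -2067928667/14785980 - 40024*sqrt(4282)/1419 ≈ -1985.6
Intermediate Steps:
z = -51 (z = -48 - 3 = -51)
s(u, L) = 5/6 - sqrt(L**2 + u**2)/6 (s(u, L) = 5/6 - sqrt(u**2 + L**2)/6 = 5/6 - sqrt(L**2 + u**2)/6)
Z = 5/6 - sqrt(4282)/6 (Z = 5/6 - sqrt((-41)**2 + (-51)**2)/6 = 5/6 - sqrt(1681 + 2601)/6 = 5/6 - sqrt(4282)/6 ≈ -10.073)
-24414/(-20840) + 20012/Z = -24414/(-20840) + 20012/(5/6 - sqrt(4282)/6) = -24414*(-1/20840) + 20012/(5/6 - sqrt(4282)/6) = 12207/10420 + 20012/(5/6 - sqrt(4282)/6)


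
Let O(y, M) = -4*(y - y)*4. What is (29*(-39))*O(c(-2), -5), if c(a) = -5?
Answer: 0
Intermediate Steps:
O(y, M) = 0 (O(y, M) = -4*0*4 = 0*4 = 0)
(29*(-39))*O(c(-2), -5) = (29*(-39))*0 = -1131*0 = 0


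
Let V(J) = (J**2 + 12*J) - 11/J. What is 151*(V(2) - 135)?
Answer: -33975/2 ≈ -16988.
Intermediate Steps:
V(J) = J**2 - 11/J + 12*J
151*(V(2) - 135) = 151*((-11 + 2**2*(12 + 2))/2 - 135) = 151*((-11 + 4*14)/2 - 135) = 151*((-11 + 56)/2 - 135) = 151*((1/2)*45 - 135) = 151*(45/2 - 135) = 151*(-225/2) = -33975/2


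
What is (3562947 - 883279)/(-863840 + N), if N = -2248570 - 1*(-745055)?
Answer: -2679668/2367355 ≈ -1.1319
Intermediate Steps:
N = -1503515 (N = -2248570 + 745055 = -1503515)
(3562947 - 883279)/(-863840 + N) = (3562947 - 883279)/(-863840 - 1503515) = 2679668/(-2367355) = 2679668*(-1/2367355) = -2679668/2367355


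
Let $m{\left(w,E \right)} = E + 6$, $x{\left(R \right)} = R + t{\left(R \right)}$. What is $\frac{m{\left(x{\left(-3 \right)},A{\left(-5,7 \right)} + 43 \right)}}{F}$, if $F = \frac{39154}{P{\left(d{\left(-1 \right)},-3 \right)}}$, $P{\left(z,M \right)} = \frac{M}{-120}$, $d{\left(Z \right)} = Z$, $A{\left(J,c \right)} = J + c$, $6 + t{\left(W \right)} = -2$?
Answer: $\frac{51}{1566160} \approx 3.2564 \cdot 10^{-5}$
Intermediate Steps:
$t{\left(W \right)} = -8$ ($t{\left(W \right)} = -6 - 2 = -8$)
$x{\left(R \right)} = -8 + R$ ($x{\left(R \right)} = R - 8 = -8 + R$)
$m{\left(w,E \right)} = 6 + E$
$P{\left(z,M \right)} = - \frac{M}{120}$ ($P{\left(z,M \right)} = M \left(- \frac{1}{120}\right) = - \frac{M}{120}$)
$F = 1566160$ ($F = \frac{39154}{\left(- \frac{1}{120}\right) \left(-3\right)} = 39154 \frac{1}{\frac{1}{40}} = 39154 \cdot 40 = 1566160$)
$\frac{m{\left(x{\left(-3 \right)},A{\left(-5,7 \right)} + 43 \right)}}{F} = \frac{6 + \left(\left(-5 + 7\right) + 43\right)}{1566160} = \left(6 + \left(2 + 43\right)\right) \frac{1}{1566160} = \left(6 + 45\right) \frac{1}{1566160} = 51 \cdot \frac{1}{1566160} = \frac{51}{1566160}$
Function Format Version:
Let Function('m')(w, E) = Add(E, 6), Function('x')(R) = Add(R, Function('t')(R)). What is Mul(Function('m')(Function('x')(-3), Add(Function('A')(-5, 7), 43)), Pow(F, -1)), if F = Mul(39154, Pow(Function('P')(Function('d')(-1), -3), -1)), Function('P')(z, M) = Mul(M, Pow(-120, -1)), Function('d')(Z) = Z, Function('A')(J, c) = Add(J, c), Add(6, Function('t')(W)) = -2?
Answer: Rational(51, 1566160) ≈ 3.2564e-5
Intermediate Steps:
Function('t')(W) = -8 (Function('t')(W) = Add(-6, -2) = -8)
Function('x')(R) = Add(-8, R) (Function('x')(R) = Add(R, -8) = Add(-8, R))
Function('m')(w, E) = Add(6, E)
Function('P')(z, M) = Mul(Rational(-1, 120), M) (Function('P')(z, M) = Mul(M, Rational(-1, 120)) = Mul(Rational(-1, 120), M))
F = 1566160 (F = Mul(39154, Pow(Mul(Rational(-1, 120), -3), -1)) = Mul(39154, Pow(Rational(1, 40), -1)) = Mul(39154, 40) = 1566160)
Mul(Function('m')(Function('x')(-3), Add(Function('A')(-5, 7), 43)), Pow(F, -1)) = Mul(Add(6, Add(Add(-5, 7), 43)), Pow(1566160, -1)) = Mul(Add(6, Add(2, 43)), Rational(1, 1566160)) = Mul(Add(6, 45), Rational(1, 1566160)) = Mul(51, Rational(1, 1566160)) = Rational(51, 1566160)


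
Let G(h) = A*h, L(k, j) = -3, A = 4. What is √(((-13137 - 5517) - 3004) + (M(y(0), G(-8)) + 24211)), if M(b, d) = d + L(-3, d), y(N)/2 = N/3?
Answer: √2518 ≈ 50.180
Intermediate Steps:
y(N) = 2*N/3 (y(N) = 2*(N/3) = 2*N/3)
G(h) = 4*h
M(b, d) = -3 + d (M(b, d) = d - 3 = -3 + d)
√(((-13137 - 5517) - 3004) + (M(y(0), G(-8)) + 24211)) = √(((-13137 - 5517) - 3004) + ((-3 + 4*(-8)) + 24211)) = √((-18654 - 3004) + ((-3 - 32) + 24211)) = √(-21658 + (-35 + 24211)) = √(-21658 + 24176) = √2518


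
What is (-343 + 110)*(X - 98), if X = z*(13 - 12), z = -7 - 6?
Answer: 25863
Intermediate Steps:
z = -13
X = -13 (X = -13*(13 - 12) = -13*1 = -13)
(-343 + 110)*(X - 98) = (-343 + 110)*(-13 - 98) = -233*(-111) = 25863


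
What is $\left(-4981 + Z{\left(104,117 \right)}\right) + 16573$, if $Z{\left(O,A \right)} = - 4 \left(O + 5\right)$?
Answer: $11156$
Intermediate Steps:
$Z{\left(O,A \right)} = -20 - 4 O$ ($Z{\left(O,A \right)} = - 4 \left(5 + O\right) = -20 - 4 O$)
$\left(-4981 + Z{\left(104,117 \right)}\right) + 16573 = \left(-4981 - 436\right) + 16573 = -5417 + 16573 = 11156$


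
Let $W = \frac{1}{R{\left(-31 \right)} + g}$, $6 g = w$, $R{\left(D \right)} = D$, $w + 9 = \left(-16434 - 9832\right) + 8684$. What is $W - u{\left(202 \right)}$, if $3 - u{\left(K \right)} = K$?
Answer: $\frac{3537617}{17777} \approx 199.0$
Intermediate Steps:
$u{\left(K \right)} = 3 - K$
$w = -17591$ ($w = -9 + \left(\left(-16434 - 9832\right) + 8684\right) = -9 + \left(-26266 + 8684\right) = -9 - 17582 = -17591$)
$g = - \frac{17591}{6}$ ($g = \frac{1}{6} \left(-17591\right) = - \frac{17591}{6} \approx -2931.8$)
$W = - \frac{6}{17777}$ ($W = \frac{1}{-31 - \frac{17591}{6}} = \frac{1}{- \frac{17777}{6}} = - \frac{6}{17777} \approx -0.00033751$)
$W - u{\left(202 \right)} = - \frac{6}{17777} - \left(3 - 202\right) = - \frac{6}{17777} - -199 = - \frac{6}{17777} + 199 = \frac{3537617}{17777}$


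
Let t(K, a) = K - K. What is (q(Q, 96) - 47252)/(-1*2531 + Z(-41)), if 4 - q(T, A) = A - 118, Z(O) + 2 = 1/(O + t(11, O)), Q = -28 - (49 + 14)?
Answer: 322711/17309 ≈ 18.644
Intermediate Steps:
t(K, a) = 0
Q = -91 (Q = -28 - 1*63 = -28 - 63 = -91)
Z(O) = -2 + 1/O (Z(O) = -2 + 1/(O + 0) = -2 + 1/O)
q(T, A) = 122 - A (q(T, A) = 4 - (A - 118) = 4 - (-118 + A) = 4 + (118 - A) = 122 - A)
(q(Q, 96) - 47252)/(-1*2531 + Z(-41)) = ((122 - 1*96) - 47252)/(-1*2531 + (-2 + 1/(-41))) = ((122 - 96) - 47252)/(-2531 + (-2 - 1/41)) = (26 - 47252)/(-2531 - 83/41) = -47226/(-103854/41) = -47226*(-41/103854) = 322711/17309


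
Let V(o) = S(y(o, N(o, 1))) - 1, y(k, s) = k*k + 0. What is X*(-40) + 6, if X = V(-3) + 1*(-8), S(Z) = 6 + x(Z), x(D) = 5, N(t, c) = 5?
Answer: -74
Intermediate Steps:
y(k, s) = k**2 (y(k, s) = k**2 + 0 = k**2)
S(Z) = 11 (S(Z) = 6 + 5 = 11)
V(o) = 10 (V(o) = 11 - 1 = 10)
X = 2 (X = 10 + 1*(-8) = 10 - 8 = 2)
X*(-40) + 6 = 2*(-40) + 6 = -80 + 6 = -74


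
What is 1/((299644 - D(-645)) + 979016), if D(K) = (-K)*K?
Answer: 1/1694685 ≈ 5.9008e-7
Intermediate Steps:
D(K) = -K²
1/((299644 - D(-645)) + 979016) = 1/((299644 - (-1)*(-645)²) + 979016) = 1/((299644 - (-1)*416025) + 979016) = 1/((299644 - 1*(-416025)) + 979016) = 1/((299644 + 416025) + 979016) = 1/(715669 + 979016) = 1/1694685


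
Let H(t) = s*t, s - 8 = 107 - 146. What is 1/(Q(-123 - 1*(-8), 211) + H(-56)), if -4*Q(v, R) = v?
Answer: 4/7059 ≈ 0.00056665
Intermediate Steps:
Q(v, R) = -v/4
s = -31 (s = 8 + (107 - 146) = 8 - 39 = -31)
H(t) = -31*t
1/(Q(-123 - 1*(-8), 211) + H(-56)) = 1/(-(-123 - 1*(-8))/4 - 31*(-56)) = 1/(-(-123 + 8)/4 + 1736) = 1/(-¼*(-115) + 1736) = 1/(115/4 + 1736) = 1/(7059/4) = 4/7059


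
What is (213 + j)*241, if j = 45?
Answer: 62178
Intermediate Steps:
(213 + j)*241 = (213 + 45)*241 = 258*241 = 62178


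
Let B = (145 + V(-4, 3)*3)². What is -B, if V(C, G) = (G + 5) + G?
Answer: -31684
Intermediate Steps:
V(C, G) = 5 + 2*G (V(C, G) = (5 + G) + G = 5 + 2*G)
B = 31684 (B = (145 + (5 + 2*3)*3)² = (145 + (5 + 6)*3)² = (145 + 11*3)² = (145 + 33)² = 178² = 31684)
-B = -1*31684 = -31684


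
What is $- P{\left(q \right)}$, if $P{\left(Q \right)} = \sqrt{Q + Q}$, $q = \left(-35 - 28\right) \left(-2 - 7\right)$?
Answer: $- 9 \sqrt{14} \approx -33.675$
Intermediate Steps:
$q = 567$ ($q = \left(-63\right) \left(-9\right) = 567$)
$P{\left(Q \right)} = \sqrt{2} \sqrt{Q}$ ($P{\left(Q \right)} = \sqrt{2 Q} = \sqrt{2} \sqrt{Q}$)
$- P{\left(q \right)} = - \sqrt{2} \sqrt{567} = - \sqrt{2} \cdot 9 \sqrt{7} = - 9 \sqrt{14}$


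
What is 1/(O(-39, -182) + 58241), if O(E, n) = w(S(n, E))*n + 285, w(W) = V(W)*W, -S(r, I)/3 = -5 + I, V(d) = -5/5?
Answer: 1/82550 ≈ 1.2114e-5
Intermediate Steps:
V(d) = -1 (V(d) = -5*1/5 = -1)
S(r, I) = 15 - 3*I (S(r, I) = -3*(-5 + I) = 15 - 3*I)
w(W) = -W
O(E, n) = 285 + n*(-15 + 3*E) (O(E, n) = (-(15 - 3*E))*n + 285 = (-15 + 3*E)*n + 285 = n*(-15 + 3*E) + 285 = 285 + n*(-15 + 3*E))
1/(O(-39, -182) + 58241) = 1/((285 + 3*(-182)*(-5 - 39)) + 58241) = 1/((285 + 3*(-182)*(-44)) + 58241) = 1/((285 + 24024) + 58241) = 1/(24309 + 58241) = 1/82550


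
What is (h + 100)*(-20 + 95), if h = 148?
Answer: 18600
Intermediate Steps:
(h + 100)*(-20 + 95) = (148 + 100)*(-20 + 95) = 248*75 = 18600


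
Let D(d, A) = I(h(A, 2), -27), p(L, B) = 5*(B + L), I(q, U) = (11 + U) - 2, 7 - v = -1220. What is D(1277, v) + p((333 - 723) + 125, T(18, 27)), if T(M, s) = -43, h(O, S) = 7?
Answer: -1558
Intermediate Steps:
v = 1227 (v = 7 - 1*(-1220) = 7 + 1220 = 1227)
I(q, U) = 9 + U
p(L, B) = 5*B + 5*L
D(d, A) = -18 (D(d, A) = 9 - 27 = -18)
D(1277, v) + p((333 - 723) + 125, T(18, 27)) = -18 + (5*(-43) + 5*((333 - 723) + 125)) = -18 + (-215 + 5*(-390 + 125)) = -18 + (-215 + 5*(-265)) = -18 + (-215 - 1325) = -18 - 1540 = -1558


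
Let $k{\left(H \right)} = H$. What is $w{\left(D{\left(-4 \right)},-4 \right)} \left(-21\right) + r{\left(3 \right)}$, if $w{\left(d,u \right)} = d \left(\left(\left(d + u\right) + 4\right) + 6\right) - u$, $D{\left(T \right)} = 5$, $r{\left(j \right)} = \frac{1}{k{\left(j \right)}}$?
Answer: $- \frac{3716}{3} \approx -1238.7$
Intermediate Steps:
$r{\left(j \right)} = \frac{1}{j}$
$w{\left(d,u \right)} = - u + d \left(10 + d + u\right)$ ($w{\left(d,u \right)} = d \left(\left(4 + d + u\right) + 6\right) - u = d \left(10 + d + u\right) - u = - u + d \left(10 + d + u\right)$)
$w{\left(D{\left(-4 \right)},-4 \right)} \left(-21\right) + r{\left(3 \right)} = \left(5^{2} - -4 + 10 \cdot 5 + 5 \left(-4\right)\right) \left(-21\right) + \frac{1}{3} = \left(25 + 4 + 50 - 20\right) \left(-21\right) + \frac{1}{3} = 59 \left(-21\right) + \frac{1}{3} = -1239 + \frac{1}{3} = - \frac{3716}{3}$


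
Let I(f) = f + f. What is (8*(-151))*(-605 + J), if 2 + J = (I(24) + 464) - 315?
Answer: 495280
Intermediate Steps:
I(f) = 2*f
J = 195 (J = -2 + ((2*24 + 464) - 315) = -2 + ((48 + 464) - 315) = -2 + (512 - 315) = -2 + 197 = 195)
(8*(-151))*(-605 + J) = (8*(-151))*(-605 + 195) = -1208*(-410) = 495280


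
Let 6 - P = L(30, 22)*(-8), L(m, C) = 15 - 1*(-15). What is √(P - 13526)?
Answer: 4*I*√830 ≈ 115.24*I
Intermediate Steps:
L(m, C) = 30 (L(m, C) = 15 + 15 = 30)
P = 246 (P = 6 - 30*(-8) = 6 - 1*(-240) = 6 + 240 = 246)
√(P - 13526) = √(246 - 13526) = √(-13280) = 4*I*√830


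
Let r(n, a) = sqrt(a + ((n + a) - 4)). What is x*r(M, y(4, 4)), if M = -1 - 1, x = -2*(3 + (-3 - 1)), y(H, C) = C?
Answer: 2*sqrt(2) ≈ 2.8284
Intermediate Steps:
x = 2 (x = -2*(3 - 4) = -2*(-1) = 2)
M = -2
r(n, a) = sqrt(-4 + n + 2*a) (r(n, a) = sqrt(a + ((a + n) - 4)) = sqrt(a + (-4 + a + n)) = sqrt(-4 + n + 2*a))
x*r(M, y(4, 4)) = 2*sqrt(-4 - 2 + 2*4) = 2*sqrt(-4 - 2 + 8) = 2*sqrt(2)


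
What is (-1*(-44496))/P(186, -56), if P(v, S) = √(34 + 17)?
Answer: 14832*√51/17 ≈ 6230.7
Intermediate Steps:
P(v, S) = √51
(-1*(-44496))/P(186, -56) = (-1*(-44496))/(√51) = 44496*(√51/51) = 14832*√51/17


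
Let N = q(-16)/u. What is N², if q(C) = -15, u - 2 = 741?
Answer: 225/552049 ≈ 0.00040757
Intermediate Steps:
u = 743 (u = 2 + 741 = 743)
N = -15/743 ≈ -0.020188
N² = (-15/743)² = 225/552049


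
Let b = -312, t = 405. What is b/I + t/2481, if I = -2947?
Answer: 655869/2437169 ≈ 0.26911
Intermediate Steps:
b/I + t/2481 = -312/(-2947) + 405/2481 = -312*(-1/2947) + 405*(1/2481) = 312/2947 + 135/827 = 655869/2437169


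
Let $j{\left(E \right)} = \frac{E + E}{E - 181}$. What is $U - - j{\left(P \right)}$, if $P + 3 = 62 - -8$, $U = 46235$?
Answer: $\frac{2635328}{57} \approx 46234.0$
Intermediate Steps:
$P = 67$ ($P = -3 + \left(62 - -8\right) = -3 + \left(62 + 8\right) = -3 + 70 = 67$)
$j{\left(E \right)} = \frac{2 E}{-181 + E}$
$U - - j{\left(P \right)} = 46235 - - \frac{2 \cdot 67}{-181 + 67} = 46235 - - \frac{2 \cdot 67}{-114} = 46235 - - \frac{2 \cdot 67 \left(-1\right)}{114} = 46235 - \left(-1\right) \left(- \frac{67}{57}\right) = 46235 - \frac{67}{57} = \frac{2635328}{57}$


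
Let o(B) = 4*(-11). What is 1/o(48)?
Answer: -1/44 ≈ -0.022727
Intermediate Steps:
o(B) = -44
1/o(48) = 1/(-44) = -1/44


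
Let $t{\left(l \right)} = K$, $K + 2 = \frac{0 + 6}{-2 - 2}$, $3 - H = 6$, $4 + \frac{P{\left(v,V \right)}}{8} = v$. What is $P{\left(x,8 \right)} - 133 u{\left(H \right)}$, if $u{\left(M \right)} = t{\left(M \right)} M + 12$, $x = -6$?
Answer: $- \frac{6145}{2} \approx -3072.5$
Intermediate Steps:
$P{\left(v,V \right)} = -32 + 8 v$
$H = -3$ ($H = 3 - 6 = -3$)
$K = - \frac{7}{2}$ ($K = -2 + \frac{0 + 6}{-2 - 2} = -2 + \frac{6}{-4} = -2 + 6 \left(- \frac{1}{4}\right) = -2 - \frac{3}{2} = - \frac{7}{2} \approx -3.5$)
$t{\left(l \right)} = - \frac{7}{2}$
$u{\left(M \right)} = 12 - \frac{7 M}{2}$ ($u{\left(M \right)} = - \frac{7 M}{2} + 12 = 12 - \frac{7 M}{2}$)
$P{\left(x,8 \right)} - 133 u{\left(H \right)} = \left(-32 + 8 \left(-6\right)\right) - 133 \left(12 - - \frac{21}{2}\right) = \left(-32 - 48\right) - 133 \left(12 + \frac{21}{2}\right) = -80 - \frac{5985}{2} = - \frac{6145}{2}$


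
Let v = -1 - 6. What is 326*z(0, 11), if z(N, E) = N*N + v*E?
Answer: -25102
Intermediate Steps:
v = -7
z(N, E) = N**2 - 7*E (z(N, E) = N*N - 7*E = N**2 - 7*E)
326*z(0, 11) = 326*(0**2 - 7*11) = 326*(0 - 77) = 326*(-77) = -25102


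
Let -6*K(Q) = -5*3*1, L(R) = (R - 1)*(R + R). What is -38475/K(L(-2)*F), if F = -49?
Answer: -15390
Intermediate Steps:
L(R) = 2*R*(-1 + R) (L(R) = (-1 + R)*(2*R) = 2*R*(-1 + R))
K(Q) = 5/2 (K(Q) = -(-5*3)/6 = -(-5)/2 = -1/6*(-15) = 5/2)
-38475/K(L(-2)*F) = -38475/5/2 = -38475*2/5 = -15390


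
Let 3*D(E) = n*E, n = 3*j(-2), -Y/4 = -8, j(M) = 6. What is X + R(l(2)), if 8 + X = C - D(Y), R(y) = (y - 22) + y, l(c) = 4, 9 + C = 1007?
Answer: 784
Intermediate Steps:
Y = 32 (Y = -4*(-8) = 32)
n = 18 (n = 3*6 = 18)
C = 998 (C = -9 + 1007 = 998)
D(E) = 6*E (D(E) = (18*E)/3 = 6*E)
R(y) = -22 + 2*y (R(y) = (-22 + y) + y = -22 + 2*y)
X = 798 (X = -8 + (998 - 6*32) = -8 + (998 - 1*192) = -8 + (998 - 192) = -8 + 806 = 798)
X + R(l(2)) = 798 + (-22 + 2*4) = 798 + (-22 + 8) = 798 - 14 = 784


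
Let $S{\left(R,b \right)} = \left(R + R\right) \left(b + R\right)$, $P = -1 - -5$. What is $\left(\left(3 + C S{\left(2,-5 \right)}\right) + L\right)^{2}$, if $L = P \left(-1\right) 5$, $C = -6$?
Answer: $3025$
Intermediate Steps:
$P = 4$ ($P = -1 + 5 = 4$)
$S{\left(R,b \right)} = 2 R \left(R + b\right)$
$L = -20$ ($L = 4 \left(-1\right) 5 = \left(-4\right) 5 = -20$)
$\left(\left(3 + C S{\left(2,-5 \right)}\right) + L\right)^{2} = \left(\left(3 - 6 \cdot 2 \cdot 2 \left(2 - 5\right)\right) - 20\right)^{2} = \left(\left(3 - 6 \cdot 2 \cdot 2 \left(-3\right)\right) - 20\right)^{2} = \left(\left(3 - -72\right) - 20\right)^{2} = \left(\left(3 + 72\right) - 20\right)^{2} = \left(75 - 20\right)^{2} = 55^{2} = 3025$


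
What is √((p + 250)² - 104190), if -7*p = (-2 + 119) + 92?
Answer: I*√2730629/7 ≈ 236.07*I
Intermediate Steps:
p = -209/7 (p = -((-2 + 119) + 92)/7 = -(117 + 92)/7 = -⅐*209 = -209/7 ≈ -29.857)
√((p + 250)² - 104190) = √((-209/7 + 250)² - 104190) = √((1541/7)² - 104190) = √(2374681/49 - 104190) = √(-2730629/49) = I*√2730629/7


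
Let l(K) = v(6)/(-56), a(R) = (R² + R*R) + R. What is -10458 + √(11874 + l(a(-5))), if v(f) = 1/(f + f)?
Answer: -10458 + √335131734/168 ≈ -10349.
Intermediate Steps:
v(f) = 1/(2*f)
a(R) = R + 2*R² (a(R) = (R² + R²) + R = 2*R² + R = R + 2*R²)
l(K) = -1/672 (l(K) = ((½)/6)/(-56) = ((½)*(⅙))*(-1/56) = (1/12)*(-1/56) = -1/672)
-10458 + √(11874 + l(a(-5))) = -10458 + √(11874 - 1/672) = -10458 + √(7979327/672) = -10458 + √335131734/168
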